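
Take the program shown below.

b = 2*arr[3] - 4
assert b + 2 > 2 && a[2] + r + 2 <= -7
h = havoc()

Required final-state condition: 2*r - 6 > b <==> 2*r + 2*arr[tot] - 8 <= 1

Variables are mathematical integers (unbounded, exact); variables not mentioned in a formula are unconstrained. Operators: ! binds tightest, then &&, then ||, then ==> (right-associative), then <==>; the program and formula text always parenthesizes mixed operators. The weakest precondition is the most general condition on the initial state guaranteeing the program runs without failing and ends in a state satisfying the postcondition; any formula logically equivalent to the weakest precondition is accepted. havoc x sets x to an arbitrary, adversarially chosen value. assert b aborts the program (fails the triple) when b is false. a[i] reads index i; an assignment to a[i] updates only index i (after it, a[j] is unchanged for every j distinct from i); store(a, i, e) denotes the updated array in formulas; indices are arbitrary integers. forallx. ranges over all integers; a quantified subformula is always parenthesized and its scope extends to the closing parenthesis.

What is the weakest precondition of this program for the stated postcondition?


Working backward. After the program, the postcondition 2*r - 6 > b <==> 2*r + 2*arr[tot] - 8 <= 1 must hold; in canonical form it is 2*r > b + 6 <==> 2*arr[tot] + 2*r <= 9.
Before havoc h: 2*r > b + 6 <==> 2*arr[tot] + 2*r <= 9
Before assert b + 2 > 2 && a[2] + r + 2 <= -7: b > 0 && a[2] + r <= -9 && (2*r > b + 6 <==> 2*arr[tot] + 2*r <= 9)
Before b := 2*arr[3] - 4: 2*arr[3] > 4 && a[2] + r <= -9 && (2*r > 2*arr[3] + 2 <==> 2*arr[tot] + 2*r <= 9)
Answer: WP = 2*arr[3] > 4 && a[2] + r <= -9 && (2*r > 2*arr[3] + 2 <==> 2*arr[tot] + 2*r <= 9)


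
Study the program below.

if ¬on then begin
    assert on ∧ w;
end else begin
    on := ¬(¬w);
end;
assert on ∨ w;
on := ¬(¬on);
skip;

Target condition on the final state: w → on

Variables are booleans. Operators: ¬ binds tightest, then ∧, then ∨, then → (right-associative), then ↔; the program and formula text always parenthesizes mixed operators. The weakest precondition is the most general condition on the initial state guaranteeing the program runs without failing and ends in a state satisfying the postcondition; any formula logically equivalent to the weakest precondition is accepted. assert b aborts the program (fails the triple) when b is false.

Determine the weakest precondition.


Working backward. After the program, w → on must hold.
Before skip: w → on
Before on := ¬(¬on): w → on
Before assert on ∨ w: (on ∨ w) ∧ (w → on)
Then branch requires on ∧ w ∧ (on ∨ w) ∧ (w → on); else branch requires w.
Before the if: ((¬on) → (on ∧ w ∧ (on ∨ w) ∧ (w → on))) ∧ (on → w)
Answer: WP = ((¬on) → (on ∧ w ∧ (on ∨ w) ∧ (w → on))) ∧ (on → w)


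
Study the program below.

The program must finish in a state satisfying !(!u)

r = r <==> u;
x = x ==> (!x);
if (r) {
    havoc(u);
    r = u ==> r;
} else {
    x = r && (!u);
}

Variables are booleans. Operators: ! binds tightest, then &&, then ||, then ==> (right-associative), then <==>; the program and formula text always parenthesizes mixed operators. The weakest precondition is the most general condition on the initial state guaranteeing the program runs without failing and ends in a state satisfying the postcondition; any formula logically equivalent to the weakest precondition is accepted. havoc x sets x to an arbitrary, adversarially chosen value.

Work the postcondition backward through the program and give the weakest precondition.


Working backward. After the program, the postcondition !(!u) must hold; in canonical form it is u.
Then branch requires false; else branch requires u.
Before the if: (!r) && ((!r) ==> u)
Before x := x ==> (!x): (!r) && ((!r) ==> u)
Before r := r <==> u: (!(r <==> u)) && ((!(r <==> u)) ==> u)
Answer: WP = (!(r <==> u)) && ((!(r <==> u)) ==> u)


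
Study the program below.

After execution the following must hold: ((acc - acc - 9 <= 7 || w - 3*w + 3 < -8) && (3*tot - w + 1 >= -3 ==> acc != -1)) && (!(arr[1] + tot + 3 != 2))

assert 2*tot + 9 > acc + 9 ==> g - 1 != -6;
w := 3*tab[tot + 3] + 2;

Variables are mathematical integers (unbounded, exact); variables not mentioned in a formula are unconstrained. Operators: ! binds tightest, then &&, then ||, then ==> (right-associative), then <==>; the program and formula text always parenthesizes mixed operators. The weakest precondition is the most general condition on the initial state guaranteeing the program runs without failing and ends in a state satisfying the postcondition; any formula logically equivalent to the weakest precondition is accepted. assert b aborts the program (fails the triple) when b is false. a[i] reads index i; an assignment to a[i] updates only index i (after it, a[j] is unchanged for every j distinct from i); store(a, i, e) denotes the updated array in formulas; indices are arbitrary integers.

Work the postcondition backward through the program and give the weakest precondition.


Working backward. After the program, the postcondition ((acc - acc - 9 <= 7 || w - 3*w + 3 < -8) && (3*tot - w + 1 >= -3 ==> acc != -1)) && (!(arr[1] + tot + 3 != 2)) must hold; in canonical form it is (3*tot >= w - 4 ==> acc != -1) && (!(arr[1] + tot != -1)).
Before w := 3*tab[tot + 3] + 2: (3*tot >= 3*tab[tot + 3] - 2 ==> acc != -1) && (!(arr[1] + tot != -1))
Before assert 2*tot + 9 > acc + 9 ==> g - 1 != -6: (2*tot > acc ==> g != -5) && (3*tot >= 3*tab[tot + 3] - 2 ==> acc != -1) && (!(arr[1] + tot != -1))
Answer: WP = (2*tot > acc ==> g != -5) && (3*tot >= 3*tab[tot + 3] - 2 ==> acc != -1) && (!(arr[1] + tot != -1))


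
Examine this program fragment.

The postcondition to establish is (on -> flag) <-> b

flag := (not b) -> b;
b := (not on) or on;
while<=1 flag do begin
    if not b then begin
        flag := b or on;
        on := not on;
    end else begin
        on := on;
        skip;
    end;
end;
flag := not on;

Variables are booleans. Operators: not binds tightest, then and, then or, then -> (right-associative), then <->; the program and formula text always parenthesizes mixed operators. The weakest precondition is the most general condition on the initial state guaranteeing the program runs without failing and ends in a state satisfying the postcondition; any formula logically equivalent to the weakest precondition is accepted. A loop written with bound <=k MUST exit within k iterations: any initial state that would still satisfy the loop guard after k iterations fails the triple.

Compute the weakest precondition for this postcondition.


Working backward. After the program, (on -> flag) <-> b must hold.
Before flag := not on: (on -> (not on)) <-> b
Before the loop (bound <=1), unroll the exhaustion recursion (WP_0 = exit-now case; WP_j = one more guarded iteration, up to j = 1):
  WP_0: (not flag) and ((on -> (not on)) <-> b)
  WP_1: (flag -> (((not b) -> ((not (b or on)) and (((not on) -> on) <-> b))) and (b -> ((not flag) and ((on -> (not on)) <-> b))))) and ((not flag) -> ((on -> (not on)) <-> b))
So before the loop: (flag -> (((not b) -> ((not (b or on)) and (((not on) -> on) <-> b))) and (b -> ((not flag) and ((on -> (not on)) <-> b))))) and ((not flag) -> ((on -> (not on)) <-> b))
Before b := (not on) or on: (flag -> ((not flag) and (on -> (not on)))) and ((not flag) -> (on -> (not on)))
Before flag := (not b) -> b: (((not b) -> b) -> ((not ((not b) -> b)) and (on -> (not on)))) and ((not ((not b) -> b)) -> (on -> (not on)))
Answer: WP = (((not b) -> b) -> ((not ((not b) -> b)) and (on -> (not on)))) and ((not ((not b) -> b)) -> (on -> (not on)))


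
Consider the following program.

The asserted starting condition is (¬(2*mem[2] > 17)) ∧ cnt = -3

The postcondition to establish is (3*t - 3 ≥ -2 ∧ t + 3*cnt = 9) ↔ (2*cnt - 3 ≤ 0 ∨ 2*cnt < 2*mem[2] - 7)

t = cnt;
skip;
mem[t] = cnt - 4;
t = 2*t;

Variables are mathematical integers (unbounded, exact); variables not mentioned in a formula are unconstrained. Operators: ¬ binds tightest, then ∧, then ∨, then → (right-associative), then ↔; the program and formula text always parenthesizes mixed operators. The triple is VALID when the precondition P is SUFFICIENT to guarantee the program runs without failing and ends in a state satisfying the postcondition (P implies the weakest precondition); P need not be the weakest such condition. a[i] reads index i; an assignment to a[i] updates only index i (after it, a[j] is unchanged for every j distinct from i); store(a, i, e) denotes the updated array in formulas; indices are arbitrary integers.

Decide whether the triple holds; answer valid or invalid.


Working backward. After the program, the postcondition (3*t - 3 ≥ -2 ∧ t + 3*cnt = 9) ↔ (2*cnt - 3 ≤ 0 ∨ 2*cnt < 2*mem[2] - 7) must hold; in canonical form it is (3*t ≥ 1 ∧ 3*cnt + t = 9) ↔ (2*cnt ≤ 3 ∨ 2*cnt < 2*mem[2] - 7).
Before t := 2*t: (6*t ≥ 1 ∧ 3*cnt + 2*t = 9) ↔ (2*cnt ≤ 3 ∨ 2*cnt < 2*mem[2] - 7)
Before mem[t] := cnt - 4: (6*t ≥ 1 ∧ 3*cnt + 2*t = 9) ↔ (2*cnt ≤ 3 ∨ 2*cnt < 2*store(mem, t, cnt - 4)[2] - 7)
Before skip: (6*t ≥ 1 ∧ 3*cnt + 2*t = 9) ↔ (2*cnt ≤ 3 ∨ 2*cnt < 2*store(mem, t, cnt - 4)[2] - 7)
Before t := cnt: (6*cnt ≥ 1 ∧ 5*cnt = 9) ↔ (2*cnt ≤ 3 ∨ 2*cnt < 2*store(mem, cnt, cnt - 4)[2] - 7)
The weakest precondition is (6*cnt ≥ 1 ∧ 5*cnt = 9) ↔ (2*cnt ≤ 3 ∨ 2*cnt < 2*store(mem, cnt, cnt - 4)[2] - 7).
Check whether (¬(2*mem[2] > 17)) ∧ cnt = -3 implies it.
Countermodel: at the initial state cnt = -3, mem = {[-3] = 8, [2] = 8, elsewhere 8}, the precondition holds but the weakest precondition fails.
Answer: invalid


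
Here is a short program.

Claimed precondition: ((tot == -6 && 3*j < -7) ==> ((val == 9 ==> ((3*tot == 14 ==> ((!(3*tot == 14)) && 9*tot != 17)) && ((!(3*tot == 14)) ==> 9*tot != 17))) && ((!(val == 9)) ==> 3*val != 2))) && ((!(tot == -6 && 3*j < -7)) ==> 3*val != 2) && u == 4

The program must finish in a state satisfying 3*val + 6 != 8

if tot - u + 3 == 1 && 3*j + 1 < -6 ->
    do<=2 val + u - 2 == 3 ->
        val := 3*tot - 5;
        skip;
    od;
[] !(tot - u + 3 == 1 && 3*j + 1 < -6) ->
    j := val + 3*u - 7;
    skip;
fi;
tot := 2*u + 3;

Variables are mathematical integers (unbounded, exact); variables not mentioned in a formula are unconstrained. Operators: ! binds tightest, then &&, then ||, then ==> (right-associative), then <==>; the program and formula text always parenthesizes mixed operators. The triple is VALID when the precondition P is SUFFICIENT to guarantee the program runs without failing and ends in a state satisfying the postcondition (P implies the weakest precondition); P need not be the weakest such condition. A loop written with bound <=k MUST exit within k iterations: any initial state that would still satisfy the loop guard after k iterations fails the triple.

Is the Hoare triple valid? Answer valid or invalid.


Working backward. After the program, the postcondition 3*val + 6 != 8 must hold; in canonical form it is 3*val != 2.
Before tot := 2*u + 3: 3*val != 2
Then branch requires (u + val == 5 ==> ((3*tot + u == 10 ==> ((!(3*tot + u == 10)) && 9*tot != 17)) && ((!(3*tot + u == 10)) ==> 9*tot != 17))) && ((!(u + val == 5)) ==> 3*val != 2); else branch requires 3*val != 2.
Before the if: ((tot == u - 2 && 3*j < -7) ==> ((u + val == 5 ==> ((3*tot + u == 10 ==> ((!(3*tot + u == 10)) && 9*tot != 17)) && ((!(3*tot + u == 10)) ==> 9*tot != 17))) && ((!(u + val == 5)) ==> 3*val != 2))) && ((!(tot == u - 2 && 3*j < -7)) ==> 3*val != 2)
The weakest precondition is ((tot == u - 2 && 3*j < -7) ==> ((u + val == 5 ==> ((3*tot + u == 10 ==> ((!(3*tot + u == 10)) && 9*tot != 17)) && ((!(3*tot + u == 10)) ==> 9*tot != 17))) && ((!(u + val == 5)) ==> 3*val != 2))) && ((!(tot == u - 2 && 3*j < -7)) ==> 3*val != 2).
Check whether ((tot == -6 && 3*j < -7) ==> ((val == 9 ==> ((3*tot == 14 ==> ((!(3*tot == 14)) && 9*tot != 17)) && ((!(3*tot == 14)) ==> 9*tot != 17))) && ((!(val == 9)) ==> 3*val != 2))) && ((!(tot == -6 && 3*j < -7)) ==> 3*val != 2) && u == 4 implies it.
Countermodel: at the initial state j = -3, tot = 2, u = 4, val = 1, the precondition holds but the weakest precondition fails.
Answer: invalid


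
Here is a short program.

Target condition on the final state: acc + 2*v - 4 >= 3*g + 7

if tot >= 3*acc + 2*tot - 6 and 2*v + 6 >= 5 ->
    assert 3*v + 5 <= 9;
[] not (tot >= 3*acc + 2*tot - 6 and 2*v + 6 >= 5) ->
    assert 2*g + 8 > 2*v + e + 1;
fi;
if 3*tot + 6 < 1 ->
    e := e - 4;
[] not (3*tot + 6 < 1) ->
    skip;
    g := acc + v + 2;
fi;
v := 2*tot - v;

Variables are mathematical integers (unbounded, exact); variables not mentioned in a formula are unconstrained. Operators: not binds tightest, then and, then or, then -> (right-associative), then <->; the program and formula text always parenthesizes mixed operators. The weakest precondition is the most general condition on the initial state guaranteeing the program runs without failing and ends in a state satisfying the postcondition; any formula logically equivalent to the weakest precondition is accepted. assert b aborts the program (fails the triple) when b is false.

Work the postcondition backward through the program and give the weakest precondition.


Working backward. After the program, the postcondition acc + 2*v - 4 >= 3*g + 7 must hold; in canonical form it is acc + 2*v >= 3*g + 11.
Before v := 2*tot - v: acc + 4*tot >= 3*g + 2*v + 11
Then branch requires acc + 4*tot >= 3*g + 2*v + 11; else branch requires 4*tot >= 2*acc + 5*v + 17.
Before the if: (3*tot < -5 -> acc + 4*tot >= 3*g + 2*v + 11) and ((not (3*tot < -5)) -> 4*tot >= 2*acc + 5*v + 17)
Then branch requires 3*v <= 4 and (3*tot < -5 -> acc + 4*tot >= 3*g + 2*v + 11) and ((not (3*tot < -5)) -> 4*tot >= 2*acc + 5*v + 17); else branch requires 2*g > e + 2*v - 7 and (3*tot < -5 -> acc + 4*tot >= 3*g + 2*v + 11) and ((not (3*tot < -5)) -> 4*tot >= 2*acc + 5*v + 17).
Before the if: ((3*acc + tot <= 6 and 2*v >= -1) -> (3*v <= 4 and (3*tot < -5 -> acc + 4*tot >= 3*g + 2*v + 11) and ((not (3*tot < -5)) -> 4*tot >= 2*acc + 5*v + 17))) and ((not (3*acc + tot <= 6 and 2*v >= -1)) -> (2*g > e + 2*v - 7 and (3*tot < -5 -> acc + 4*tot >= 3*g + 2*v + 11) and ((not (3*tot < -5)) -> 4*tot >= 2*acc + 5*v + 17)))
Answer: WP = ((3*acc + tot <= 6 and 2*v >= -1) -> (3*v <= 4 and (3*tot < -5 -> acc + 4*tot >= 3*g + 2*v + 11) and ((not (3*tot < -5)) -> 4*tot >= 2*acc + 5*v + 17))) and ((not (3*acc + tot <= 6 and 2*v >= -1)) -> (2*g > e + 2*v - 7 and (3*tot < -5 -> acc + 4*tot >= 3*g + 2*v + 11) and ((not (3*tot < -5)) -> 4*tot >= 2*acc + 5*v + 17)))


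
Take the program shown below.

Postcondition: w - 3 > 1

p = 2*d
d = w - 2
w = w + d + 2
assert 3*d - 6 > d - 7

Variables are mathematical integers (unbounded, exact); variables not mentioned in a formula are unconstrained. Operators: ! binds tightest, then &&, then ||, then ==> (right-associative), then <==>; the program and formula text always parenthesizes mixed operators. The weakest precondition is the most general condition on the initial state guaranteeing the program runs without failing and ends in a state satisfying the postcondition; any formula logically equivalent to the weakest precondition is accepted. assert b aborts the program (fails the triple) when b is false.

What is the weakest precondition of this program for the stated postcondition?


Working backward. After the program, the postcondition w - 3 > 1 must hold; in canonical form it is w > 4.
Before assert 3*d - 6 > d - 7: 2*d > -1 && w > 4
Before w := w + d + 2: 2*d > -1 && d + w > 2
Before d := w - 2: 2*w > 3 && 2*w > 4
Before p := 2*d: 2*w > 3 && 2*w > 4
Answer: WP = 2*w > 3 && 2*w > 4


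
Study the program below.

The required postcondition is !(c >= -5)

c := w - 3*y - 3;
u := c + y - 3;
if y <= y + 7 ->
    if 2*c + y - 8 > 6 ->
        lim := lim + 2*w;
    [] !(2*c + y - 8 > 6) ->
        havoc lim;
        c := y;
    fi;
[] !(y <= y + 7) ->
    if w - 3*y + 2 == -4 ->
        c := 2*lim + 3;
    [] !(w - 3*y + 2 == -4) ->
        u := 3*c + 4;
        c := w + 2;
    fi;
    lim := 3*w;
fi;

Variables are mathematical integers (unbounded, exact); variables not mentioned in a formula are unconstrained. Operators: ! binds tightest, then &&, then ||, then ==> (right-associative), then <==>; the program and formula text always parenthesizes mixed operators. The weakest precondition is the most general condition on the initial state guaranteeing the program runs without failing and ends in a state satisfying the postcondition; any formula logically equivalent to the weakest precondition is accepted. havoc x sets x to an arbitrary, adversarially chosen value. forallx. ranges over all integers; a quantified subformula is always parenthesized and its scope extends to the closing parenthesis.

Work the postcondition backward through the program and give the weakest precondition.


Working backward. After the program, !(c >= -5) must hold.
Then branch requires (2*c + y > 14 ==> (!(c >= -5))) && ((!(2*c + y > 14)) ==> (!(y >= -5))); else branch requires (w == 3*y - 6 ==> (!(2*lim >= -8))) && ((!(w == 3*y - 6)) ==> (!(w >= -7))).
Before the if: (2*c + y > 14 ==> (!(c >= -5))) && ((!(2*c + y > 14)) ==> (!(y >= -5)))
Before u := c + y - 3: (2*c + y > 14 ==> (!(c >= -5))) && ((!(2*c + y > 14)) ==> (!(y >= -5)))
Before c := w - 3*y - 3: (2*w > 5*y + 20 ==> (!(w >= 3*y - 2))) && ((!(2*w > 5*y + 20)) ==> (!(y >= -5)))
Answer: WP = (2*w > 5*y + 20 ==> (!(w >= 3*y - 2))) && ((!(2*w > 5*y + 20)) ==> (!(y >= -5)))


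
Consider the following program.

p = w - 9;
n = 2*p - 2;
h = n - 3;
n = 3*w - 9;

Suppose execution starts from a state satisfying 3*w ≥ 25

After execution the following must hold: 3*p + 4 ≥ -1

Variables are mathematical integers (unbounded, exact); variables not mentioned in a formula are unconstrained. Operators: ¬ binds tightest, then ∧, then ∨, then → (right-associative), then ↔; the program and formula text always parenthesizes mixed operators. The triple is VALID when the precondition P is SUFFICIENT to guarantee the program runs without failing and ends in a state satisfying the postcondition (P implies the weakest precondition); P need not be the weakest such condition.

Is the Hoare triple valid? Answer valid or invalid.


Working backward. After the program, the postcondition 3*p + 4 ≥ -1 must hold; in canonical form it is 3*p ≥ -5.
Before n := 3*w - 9: 3*p ≥ -5
Before h := n - 3: 3*p ≥ -5
Before n := 2*p - 2: 3*p ≥ -5
Before p := w - 9: 3*w ≥ 22
The weakest precondition is 3*w ≥ 22.
Check whether 3*w ≥ 25 implies it.
Every state satisfying the precondition satisfies the weakest precondition: the implication holds.
Answer: valid


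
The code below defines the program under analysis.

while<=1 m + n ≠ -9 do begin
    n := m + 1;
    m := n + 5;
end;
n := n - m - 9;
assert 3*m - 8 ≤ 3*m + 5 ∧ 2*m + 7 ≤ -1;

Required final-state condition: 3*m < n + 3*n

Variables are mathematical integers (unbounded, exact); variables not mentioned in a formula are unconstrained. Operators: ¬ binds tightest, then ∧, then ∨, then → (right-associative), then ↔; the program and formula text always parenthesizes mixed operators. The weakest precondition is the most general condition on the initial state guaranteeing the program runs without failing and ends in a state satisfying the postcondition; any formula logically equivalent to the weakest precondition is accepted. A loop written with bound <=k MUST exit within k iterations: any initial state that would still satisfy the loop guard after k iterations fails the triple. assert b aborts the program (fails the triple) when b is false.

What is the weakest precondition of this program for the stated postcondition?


Working backward. After the program, the postcondition 3*m < n + 3*n must hold; in canonical form it is 3*m < 4*n.
Before assert 3*m - 8 ≤ 3*m + 5 ∧ 2*m + 7 ≤ -1: 2*m ≤ -8 ∧ 3*m < 4*n
Before n := n - m - 9: 2*m ≤ -8 ∧ 7*m < 4*n - 36
Before the loop (bound <=1), unroll the exhaustion recursion (WP_0 = exit-now case; WP_j = one more guarded iteration, up to j = 1):
  WP_0: (¬(m + n ≠ -9)) ∧ 2*m ≤ -8 ∧ 7*m < 4*n - 36
  WP_1: (m + n ≠ -9 → ((¬(2*m ≠ -16)) ∧ 2*m ≤ -20 ∧ 3*m < -74)) ∧ ((¬(m + n ≠ -9)) → (2*m ≤ -8 ∧ 7*m < 4*n - 36))
So before the loop: (m + n ≠ -9 → ((¬(2*m ≠ -16)) ∧ 2*m ≤ -20 ∧ 3*m < -74)) ∧ ((¬(m + n ≠ -9)) → (2*m ≤ -8 ∧ 7*m < 4*n - 36))
Answer: WP = (m + n ≠ -9 → ((¬(2*m ≠ -16)) ∧ 2*m ≤ -20 ∧ 3*m < -74)) ∧ ((¬(m + n ≠ -9)) → (2*m ≤ -8 ∧ 7*m < 4*n - 36))


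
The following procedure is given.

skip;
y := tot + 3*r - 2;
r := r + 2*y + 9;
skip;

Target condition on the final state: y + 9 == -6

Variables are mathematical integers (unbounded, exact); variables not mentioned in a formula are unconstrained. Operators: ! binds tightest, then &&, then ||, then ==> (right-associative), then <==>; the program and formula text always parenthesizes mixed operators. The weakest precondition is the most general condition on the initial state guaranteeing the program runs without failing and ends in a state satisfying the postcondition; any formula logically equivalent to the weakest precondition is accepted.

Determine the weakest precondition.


Working backward. After the program, the postcondition y + 9 == -6 must hold; in canonical form it is y == -15.
Before skip: y == -15
Before r := r + 2*y + 9: y == -15
Before y := tot + 3*r - 2: 3*r + tot == -13
Before skip: 3*r + tot == -13
Answer: WP = 3*r + tot == -13


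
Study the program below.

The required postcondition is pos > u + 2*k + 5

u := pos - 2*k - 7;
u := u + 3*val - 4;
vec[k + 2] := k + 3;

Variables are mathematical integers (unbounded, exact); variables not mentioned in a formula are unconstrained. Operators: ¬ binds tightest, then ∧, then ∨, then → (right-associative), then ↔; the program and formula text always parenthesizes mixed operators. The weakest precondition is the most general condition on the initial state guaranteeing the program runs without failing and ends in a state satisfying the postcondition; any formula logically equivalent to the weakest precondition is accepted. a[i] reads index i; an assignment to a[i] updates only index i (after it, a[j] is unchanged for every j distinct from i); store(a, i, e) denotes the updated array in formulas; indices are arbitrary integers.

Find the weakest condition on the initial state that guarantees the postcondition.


Working backward. After the program, the postcondition pos > u + 2*k + 5 must hold; in canonical form it is pos > 2*k + u + 5.
Before vec[k + 2] := k + 3: pos > 2*k + u + 5
Before u := u + 3*val - 4: pos > 2*k + u + 3*val + 1
Before u := pos - 2*k - 7: 3*val < 6
Answer: WP = 3*val < 6


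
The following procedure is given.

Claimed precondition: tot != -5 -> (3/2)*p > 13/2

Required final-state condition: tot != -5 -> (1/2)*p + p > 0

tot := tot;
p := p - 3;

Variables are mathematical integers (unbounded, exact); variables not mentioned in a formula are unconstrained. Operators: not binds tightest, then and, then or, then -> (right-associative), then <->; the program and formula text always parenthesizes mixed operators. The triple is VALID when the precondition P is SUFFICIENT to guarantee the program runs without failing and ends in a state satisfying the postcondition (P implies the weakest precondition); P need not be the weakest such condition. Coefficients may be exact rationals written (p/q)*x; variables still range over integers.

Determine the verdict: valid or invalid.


Working backward. After the program, the postcondition tot != -5 -> (1/2)*p + p > 0 must hold; in canonical form it is tot != -5 -> (3/2)*p > 0.
Before p := p - 3: tot != -5 -> (3/2)*p > 9/2
Before tot := tot: tot != -5 -> (3/2)*p > 9/2
The weakest precondition is tot != -5 -> (3/2)*p > 9/2.
Check whether tot != -5 -> (3/2)*p > 13/2 implies it.
Every state satisfying the precondition satisfies the weakest precondition: the implication holds.
Answer: valid


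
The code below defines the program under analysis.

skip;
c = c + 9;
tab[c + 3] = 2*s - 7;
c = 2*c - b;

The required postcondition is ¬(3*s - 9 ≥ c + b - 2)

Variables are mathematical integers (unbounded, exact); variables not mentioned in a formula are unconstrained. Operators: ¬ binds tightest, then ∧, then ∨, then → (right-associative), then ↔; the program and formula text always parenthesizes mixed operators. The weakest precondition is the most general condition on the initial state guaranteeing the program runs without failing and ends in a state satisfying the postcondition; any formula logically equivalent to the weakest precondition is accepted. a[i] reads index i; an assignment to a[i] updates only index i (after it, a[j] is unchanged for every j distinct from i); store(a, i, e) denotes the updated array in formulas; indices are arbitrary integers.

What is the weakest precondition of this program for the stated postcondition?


Working backward. After the program, the postcondition ¬(3*s - 9 ≥ c + b - 2) must hold; in canonical form it is ¬(3*s ≥ b + c + 7).
Before c := 2*c - b: ¬(3*s ≥ 2*c + 7)
Before tab[c + 3] := 2*s - 7: ¬(3*s ≥ 2*c + 7)
Before c := c + 9: ¬(3*s ≥ 2*c + 25)
Before skip: ¬(3*s ≥ 2*c + 25)
Answer: WP = ¬(3*s ≥ 2*c + 25)


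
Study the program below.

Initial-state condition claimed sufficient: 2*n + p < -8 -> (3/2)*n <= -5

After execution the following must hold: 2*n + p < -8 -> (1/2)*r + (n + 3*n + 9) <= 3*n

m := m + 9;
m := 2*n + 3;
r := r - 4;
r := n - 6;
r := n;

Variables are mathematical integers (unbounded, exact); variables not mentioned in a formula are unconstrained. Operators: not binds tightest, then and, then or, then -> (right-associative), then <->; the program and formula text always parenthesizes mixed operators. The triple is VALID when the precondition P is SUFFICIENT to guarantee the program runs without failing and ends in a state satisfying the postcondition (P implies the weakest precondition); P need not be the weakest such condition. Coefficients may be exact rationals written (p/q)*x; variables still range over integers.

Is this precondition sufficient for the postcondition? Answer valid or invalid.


Working backward. After the program, the postcondition 2*n + p < -8 -> (1/2)*r + (n + 3*n + 9) <= 3*n must hold; in canonical form it is 2*n + p < -8 -> n + (1/2)*r <= -9.
Before r := n: 2*n + p < -8 -> (3/2)*n <= -9
Before r := n - 6: 2*n + p < -8 -> (3/2)*n <= -9
Before r := r - 4: 2*n + p < -8 -> (3/2)*n <= -9
Before m := 2*n + 3: 2*n + p < -8 -> (3/2)*n <= -9
Before m := m + 9: 2*n + p < -8 -> (3/2)*n <= -9
The weakest precondition is 2*n + p < -8 -> (3/2)*n <= -9.
Check whether 2*n + p < -8 -> (3/2)*n <= -5 implies it.
Countermodel: at the initial state n = -5, p = 1, the precondition holds but the weakest precondition fails.
Answer: invalid


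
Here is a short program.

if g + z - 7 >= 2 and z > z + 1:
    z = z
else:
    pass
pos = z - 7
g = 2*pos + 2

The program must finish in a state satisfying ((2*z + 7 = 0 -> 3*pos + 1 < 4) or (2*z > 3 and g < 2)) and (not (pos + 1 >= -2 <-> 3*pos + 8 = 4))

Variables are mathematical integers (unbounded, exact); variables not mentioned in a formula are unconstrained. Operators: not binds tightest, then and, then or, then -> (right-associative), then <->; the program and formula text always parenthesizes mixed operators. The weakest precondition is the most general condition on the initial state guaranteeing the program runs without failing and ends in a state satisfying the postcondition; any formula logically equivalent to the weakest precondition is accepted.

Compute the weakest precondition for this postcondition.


Working backward. After the program, the postcondition ((2*z + 7 = 0 -> 3*pos + 1 < 4) or (2*z > 3 and g < 2)) and (not (pos + 1 >= -2 <-> 3*pos + 8 = 4)) must hold; in canonical form it is ((2*z = -7 -> 3*pos < 3) or (2*z > 3 and g < 2)) and (not (pos >= -3 <-> 3*pos = -4)).
Before g := 2*pos + 2: ((2*z = -7 -> 3*pos < 3) or (2*z > 3 and 2*pos < 0)) and (not (pos >= -3 <-> 3*pos = -4))
Before pos := z - 7: ((2*z = -7 -> 3*z < 24) or (2*z > 3 and 2*z < 14)) and (not (z >= 4 <-> 3*z = 17))
Then branch requires ((2*z = -7 -> 3*z < 24) or (2*z > 3 and 2*z < 14)) and (not (z >= 4 <-> 3*z = 17)); else branch requires ((2*z = -7 -> 3*z < 24) or (2*z > 3 and 2*z < 14)) and (not (z >= 4 <-> 3*z = 17)).
Before the if: ((2*z = -7 -> 3*z < 24) or (2*z > 3 and 2*z < 14)) and (not (z >= 4 <-> 3*z = 17))
Answer: WP = ((2*z = -7 -> 3*z < 24) or (2*z > 3 and 2*z < 14)) and (not (z >= 4 <-> 3*z = 17))


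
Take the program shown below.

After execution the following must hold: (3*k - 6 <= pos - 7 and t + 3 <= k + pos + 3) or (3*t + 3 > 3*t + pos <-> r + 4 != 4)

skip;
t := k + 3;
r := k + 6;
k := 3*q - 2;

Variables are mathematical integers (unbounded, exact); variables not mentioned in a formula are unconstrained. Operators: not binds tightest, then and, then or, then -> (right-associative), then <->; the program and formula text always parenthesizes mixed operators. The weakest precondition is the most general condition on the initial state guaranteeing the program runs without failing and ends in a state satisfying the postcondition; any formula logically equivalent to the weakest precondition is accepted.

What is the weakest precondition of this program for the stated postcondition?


Working backward. After the program, the postcondition (3*k - 6 <= pos - 7 and t + 3 <= k + pos + 3) or (3*t + 3 > 3*t + pos <-> r + 4 != 4) must hold; in canonical form it is (3*k <= pos - 1 and t <= k + pos) or (pos < 3 <-> r != 0).
Before k := 3*q - 2: (9*q <= pos + 5 and t <= pos + 3*q - 2) or (pos < 3 <-> r != 0)
Before r := k + 6: (9*q <= pos + 5 and t <= pos + 3*q - 2) or (pos < 3 <-> k != -6)
Before t := k + 3: (9*q <= pos + 5 and k <= pos + 3*q - 5) or (pos < 3 <-> k != -6)
Before skip: (9*q <= pos + 5 and k <= pos + 3*q - 5) or (pos < 3 <-> k != -6)
Answer: WP = (9*q <= pos + 5 and k <= pos + 3*q - 5) or (pos < 3 <-> k != -6)


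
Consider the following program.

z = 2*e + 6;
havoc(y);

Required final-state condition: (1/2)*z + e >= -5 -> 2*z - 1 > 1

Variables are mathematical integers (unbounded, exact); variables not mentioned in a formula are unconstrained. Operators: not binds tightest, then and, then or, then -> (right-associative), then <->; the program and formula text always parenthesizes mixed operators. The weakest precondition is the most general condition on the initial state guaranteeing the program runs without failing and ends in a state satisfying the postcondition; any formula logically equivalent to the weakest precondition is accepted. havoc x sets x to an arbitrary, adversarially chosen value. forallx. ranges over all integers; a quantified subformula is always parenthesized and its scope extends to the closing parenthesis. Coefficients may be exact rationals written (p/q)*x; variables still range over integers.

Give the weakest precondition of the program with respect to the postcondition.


Working backward. After the program, the postcondition (1/2)*z + e >= -5 -> 2*z - 1 > 1 must hold; in canonical form it is e + (1/2)*z >= -5 -> 2*z > 2.
Before havoc y: e + (1/2)*z >= -5 -> 2*z > 2
Before z := 2*e + 6: 2*e >= -8 -> 4*e > -10
Answer: WP = 2*e >= -8 -> 4*e > -10


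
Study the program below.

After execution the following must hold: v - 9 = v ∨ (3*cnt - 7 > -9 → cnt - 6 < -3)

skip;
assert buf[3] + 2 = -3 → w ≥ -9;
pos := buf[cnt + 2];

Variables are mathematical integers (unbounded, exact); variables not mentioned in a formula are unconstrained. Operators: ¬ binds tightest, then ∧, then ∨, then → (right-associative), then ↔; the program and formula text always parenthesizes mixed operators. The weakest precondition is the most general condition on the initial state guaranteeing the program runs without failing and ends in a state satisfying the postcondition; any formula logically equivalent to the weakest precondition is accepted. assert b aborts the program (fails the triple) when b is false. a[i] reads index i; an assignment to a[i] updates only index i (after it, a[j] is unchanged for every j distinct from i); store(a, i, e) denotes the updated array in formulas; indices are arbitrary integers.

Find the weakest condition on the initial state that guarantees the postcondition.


Working backward. After the program, the postcondition v - 9 = v ∨ (3*cnt - 7 > -9 → cnt - 6 < -3) must hold; in canonical form it is 3*cnt > -2 → cnt < 3.
Before pos := buf[cnt + 2]: 3*cnt > -2 → cnt < 3
Before assert buf[3] + 2 = -3 → w ≥ -9: (buf[3] = -5 → w ≥ -9) ∧ (3*cnt > -2 → cnt < 3)
Before skip: (buf[3] = -5 → w ≥ -9) ∧ (3*cnt > -2 → cnt < 3)
Answer: WP = (buf[3] = -5 → w ≥ -9) ∧ (3*cnt > -2 → cnt < 3)


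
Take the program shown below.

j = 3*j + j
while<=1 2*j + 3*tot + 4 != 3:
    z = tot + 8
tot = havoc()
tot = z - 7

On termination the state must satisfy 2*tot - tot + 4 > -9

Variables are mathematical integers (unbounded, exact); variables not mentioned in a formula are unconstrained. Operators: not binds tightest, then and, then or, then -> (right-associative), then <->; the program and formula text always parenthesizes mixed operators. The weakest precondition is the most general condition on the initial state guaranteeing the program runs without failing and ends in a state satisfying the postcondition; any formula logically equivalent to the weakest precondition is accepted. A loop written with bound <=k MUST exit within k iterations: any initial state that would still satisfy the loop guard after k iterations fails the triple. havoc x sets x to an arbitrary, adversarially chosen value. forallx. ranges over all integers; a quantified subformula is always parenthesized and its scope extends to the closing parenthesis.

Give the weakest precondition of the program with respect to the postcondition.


Working backward. After the program, the postcondition 2*tot - tot + 4 > -9 must hold; in canonical form it is tot > -13.
Before tot := z - 7: z > -6
Before havoc tot: z > -6
Before the loop (bound <=1), unroll the exhaustion recursion (WP_0 = exit-now case; WP_j = one more guarded iteration, up to j = 1):
  WP_0: (not (2*j + 3*tot != -1)) and z > -6
  WP_1: (2*j + 3*tot != -1 -> ((not (2*j + 3*tot != -1)) and tot > -14)) and ((not (2*j + 3*tot != -1)) -> z > -6)
So before the loop: (2*j + 3*tot != -1 -> ((not (2*j + 3*tot != -1)) and tot > -14)) and ((not (2*j + 3*tot != -1)) -> z > -6)
Before j := 3*j + j: (8*j + 3*tot != -1 -> ((not (8*j + 3*tot != -1)) and tot > -14)) and ((not (8*j + 3*tot != -1)) -> z > -6)
Answer: WP = (8*j + 3*tot != -1 -> ((not (8*j + 3*tot != -1)) and tot > -14)) and ((not (8*j + 3*tot != -1)) -> z > -6)


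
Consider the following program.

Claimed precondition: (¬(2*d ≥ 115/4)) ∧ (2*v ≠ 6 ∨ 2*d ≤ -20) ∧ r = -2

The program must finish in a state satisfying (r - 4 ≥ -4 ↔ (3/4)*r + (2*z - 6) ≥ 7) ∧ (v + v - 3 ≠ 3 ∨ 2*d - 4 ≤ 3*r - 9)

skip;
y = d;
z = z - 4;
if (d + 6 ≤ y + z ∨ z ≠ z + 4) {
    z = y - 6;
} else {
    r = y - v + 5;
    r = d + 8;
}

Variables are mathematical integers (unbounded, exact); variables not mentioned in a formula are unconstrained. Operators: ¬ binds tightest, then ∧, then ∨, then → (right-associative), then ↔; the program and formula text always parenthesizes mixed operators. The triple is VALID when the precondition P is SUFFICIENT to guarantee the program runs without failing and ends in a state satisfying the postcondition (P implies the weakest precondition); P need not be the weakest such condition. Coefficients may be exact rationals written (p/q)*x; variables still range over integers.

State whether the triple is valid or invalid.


Working backward. After the program, the postcondition (r - 4 ≥ -4 ↔ (3/4)*r + (2*z - 6) ≥ 7) ∧ (v + v - 3 ≠ 3 ∨ 2*d - 4 ≤ 3*r - 9) must hold; in canonical form it is (r ≥ 0 ↔ (3/4)*r + 2*z ≥ 13) ∧ (2*v ≠ 6 ∨ 2*d ≤ 3*r - 5).
Then branch requires (r ≥ 0 ↔ (3/4)*r + 2*y ≥ 25) ∧ (2*v ≠ 6 ∨ 2*d ≤ 3*r - 5); else branch requires (d ≥ -8 ↔ (3/4)*d + 2*z ≥ 7) ∧ (2*v ≠ 6 ∨ d ≥ -19).
Before the if: (r ≥ 0 ↔ (3/4)*r + 2*y ≥ 25) ∧ (2*v ≠ 6 ∨ 2*d ≤ 3*r - 5)
Before z := z - 4: (r ≥ 0 ↔ (3/4)*r + 2*y ≥ 25) ∧ (2*v ≠ 6 ∨ 2*d ≤ 3*r - 5)
Before y := d: (r ≥ 0 ↔ 2*d + (3/4)*r ≥ 25) ∧ (2*v ≠ 6 ∨ 2*d ≤ 3*r - 5)
Before skip: (r ≥ 0 ↔ 2*d + (3/4)*r ≥ 25) ∧ (2*v ≠ 6 ∨ 2*d ≤ 3*r - 5)
The weakest precondition is (r ≥ 0 ↔ 2*d + (3/4)*r ≥ 25) ∧ (2*v ≠ 6 ∨ 2*d ≤ 3*r - 5).
Check whether (¬(2*d ≥ 115/4)) ∧ (2*v ≠ 6 ∨ 2*d ≤ -20) ∧ r = -2 implies it.
Countermodel: at the initial state d = 14, r = -2, v = 4, the precondition holds but the weakest precondition fails.
Answer: invalid


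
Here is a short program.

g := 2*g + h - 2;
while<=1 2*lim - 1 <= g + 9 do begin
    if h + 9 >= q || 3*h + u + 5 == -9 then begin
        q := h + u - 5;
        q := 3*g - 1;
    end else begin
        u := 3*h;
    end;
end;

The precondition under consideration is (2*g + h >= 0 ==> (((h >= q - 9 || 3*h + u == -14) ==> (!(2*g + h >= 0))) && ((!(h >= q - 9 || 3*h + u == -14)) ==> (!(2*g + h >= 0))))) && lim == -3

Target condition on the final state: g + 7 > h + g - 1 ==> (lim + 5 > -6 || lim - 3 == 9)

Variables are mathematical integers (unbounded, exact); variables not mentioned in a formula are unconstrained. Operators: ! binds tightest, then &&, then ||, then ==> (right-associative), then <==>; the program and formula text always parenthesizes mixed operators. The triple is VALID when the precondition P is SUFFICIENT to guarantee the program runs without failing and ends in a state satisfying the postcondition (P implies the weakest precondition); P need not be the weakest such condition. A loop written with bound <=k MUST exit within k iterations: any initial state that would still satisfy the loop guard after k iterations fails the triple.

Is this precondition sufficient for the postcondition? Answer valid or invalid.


Working backward. After the program, the postcondition g + 7 > h + g - 1 ==> (lim + 5 > -6 || lim - 3 == 9) must hold; in canonical form it is h < 8 ==> (lim > -11 || lim == 12).
Before the loop (bound <=1), unroll the exhaustion recursion (WP_0 = exit-now case; WP_j = one more guarded iteration, up to j = 1):
  WP_0: (!(2*lim <= g + 10)) && (h < 8 ==> (lim > -11 || lim == 12))
  WP_1: (2*lim <= g + 10 ==> (((h >= q - 9 || 3*h + u == -14) ==> ((!(2*lim <= g + 10)) && (h < 8 ==> (lim > -11 || lim == 12)))) && ((!(h >= q - 9 || 3*h + u == -14)) ==> ((!(2*lim <= g + 10)) && (h < 8 ==> (lim > -11 || lim == 12)))))) && ((!(2*lim <= g + 10)) ==> (h < 8 ==> (lim > -11 || lim == 12)))
So before the loop: (2*lim <= g + 10 ==> (((h >= q - 9 || 3*h + u == -14) ==> ((!(2*lim <= g + 10)) && (h < 8 ==> (lim > -11 || lim == 12)))) && ((!(h >= q - 9 || 3*h + u == -14)) ==> ((!(2*lim <= g + 10)) && (h < 8 ==> (lim > -11 || lim == 12)))))) && ((!(2*lim <= g + 10)) ==> (h < 8 ==> (lim > -11 || lim == 12)))
Before g := 2*g + h - 2: (2*lim <= 2*g + h + 8 ==> (((h >= q - 9 || 3*h + u == -14) ==> ((!(2*lim <= 2*g + h + 8)) && (h < 8 ==> (lim > -11 || lim == 12)))) && ((!(h >= q - 9 || 3*h + u == -14)) ==> ((!(2*lim <= 2*g + h + 8)) && (h < 8 ==> (lim > -11 || lim == 12)))))) && ((!(2*lim <= 2*g + h + 8)) ==> (h < 8 ==> (lim > -11 || lim == 12)))
The weakest precondition is (2*lim <= 2*g + h + 8 ==> (((h >= q - 9 || 3*h + u == -14) ==> ((!(2*lim <= 2*g + h + 8)) && (h < 8 ==> (lim > -11 || lim == 12)))) && ((!(h >= q - 9 || 3*h + u == -14)) ==> ((!(2*lim <= 2*g + h + 8)) && (h < 8 ==> (lim > -11 || lim == 12)))))) && ((!(2*lim <= 2*g + h + 8)) ==> (h < 8 ==> (lim > -11 || lim == 12))).
Check whether (2*g + h >= 0 ==> (((h >= q - 9 || 3*h + u == -14) ==> (!(2*g + h >= 0))) && ((!(h >= q - 9 || 3*h + u == -14)) ==> (!(2*g + h >= 0))))) && lim == -3 implies it.
Countermodel: at the initial state g = 0, h = -14, lim = -3, q = 0, u = 0, the precondition holds but the weakest precondition fails.
Answer: invalid


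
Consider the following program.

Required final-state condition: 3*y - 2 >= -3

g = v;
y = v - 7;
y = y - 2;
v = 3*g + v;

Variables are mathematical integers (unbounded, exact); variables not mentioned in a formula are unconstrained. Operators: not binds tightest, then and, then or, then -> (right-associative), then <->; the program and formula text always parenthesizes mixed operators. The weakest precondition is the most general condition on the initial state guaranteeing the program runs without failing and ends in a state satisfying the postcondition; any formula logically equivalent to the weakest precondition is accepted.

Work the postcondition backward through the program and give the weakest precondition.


Working backward. After the program, the postcondition 3*y - 2 >= -3 must hold; in canonical form it is 3*y >= -1.
Before v := 3*g + v: 3*y >= -1
Before y := y - 2: 3*y >= 5
Before y := v - 7: 3*v >= 26
Before g := v: 3*v >= 26
Answer: WP = 3*v >= 26
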